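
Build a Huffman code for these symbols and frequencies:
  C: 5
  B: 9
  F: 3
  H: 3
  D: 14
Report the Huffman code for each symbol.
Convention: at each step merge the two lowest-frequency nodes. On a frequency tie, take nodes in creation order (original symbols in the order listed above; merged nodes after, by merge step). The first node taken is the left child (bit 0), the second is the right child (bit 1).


Huffman tree construction:
Step 1: Merge F(3) + H(3) = 6
Step 2: Merge C(5) + (F+H)(6) = 11
Step 3: Merge B(9) + (C+(F+H))(11) = 20
Step 4: Merge D(14) + (B+(C+(F+H)))(20) = 34
Read each symbol's code off the tree from the root (left child = 0, right child = 1).

Codes:
  C: 110 (length 3)
  B: 10 (length 2)
  F: 1110 (length 4)
  H: 1111 (length 4)
  D: 0 (length 1)
Average code length: 71/34 = 2.0882 bits/symbol


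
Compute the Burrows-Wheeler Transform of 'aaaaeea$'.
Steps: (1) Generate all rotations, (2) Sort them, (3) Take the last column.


Rotations (sorted):
  0: $aaaaeea -> last char: a
  1: a$aaaaee -> last char: e
  2: aaaaeea$ -> last char: $
  3: aaaeea$a -> last char: a
  4: aaeea$aa -> last char: a
  5: aeea$aaa -> last char: a
  6: ea$aaaae -> last char: e
  7: eea$aaaa -> last char: a


BWT = ae$aaaea


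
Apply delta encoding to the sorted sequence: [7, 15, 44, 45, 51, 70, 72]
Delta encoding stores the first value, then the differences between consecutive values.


First value: 7
Deltas:
  15 - 7 = 8
  44 - 15 = 29
  45 - 44 = 1
  51 - 45 = 6
  70 - 51 = 19
  72 - 70 = 2


Delta encoded: [7, 8, 29, 1, 6, 19, 2]


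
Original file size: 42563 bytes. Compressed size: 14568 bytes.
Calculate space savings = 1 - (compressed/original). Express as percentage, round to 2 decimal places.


ratio = compressed/original = 14568/42563 = 0.342269
savings = 1 - ratio = 1 - 0.342269 = 0.657731
as a percentage: 0.657731 * 100 = 65.77%

Space savings = 1 - 14568/42563 = 65.77%


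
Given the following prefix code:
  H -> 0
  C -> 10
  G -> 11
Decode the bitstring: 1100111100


Decoding step by step:
Bits 11 -> G
Bits 0 -> H
Bits 0 -> H
Bits 11 -> G
Bits 11 -> G
Bits 0 -> H
Bits 0 -> H


Decoded message: GHHGGHH


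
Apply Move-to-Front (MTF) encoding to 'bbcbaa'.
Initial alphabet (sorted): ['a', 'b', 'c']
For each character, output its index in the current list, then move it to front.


MTF encoding:
'b': index 1 in ['a', 'b', 'c'] -> ['b', 'a', 'c']
'b': index 0 in ['b', 'a', 'c'] -> ['b', 'a', 'c']
'c': index 2 in ['b', 'a', 'c'] -> ['c', 'b', 'a']
'b': index 1 in ['c', 'b', 'a'] -> ['b', 'c', 'a']
'a': index 2 in ['b', 'c', 'a'] -> ['a', 'b', 'c']
'a': index 0 in ['a', 'b', 'c'] -> ['a', 'b', 'c']


Output: [1, 0, 2, 1, 2, 0]


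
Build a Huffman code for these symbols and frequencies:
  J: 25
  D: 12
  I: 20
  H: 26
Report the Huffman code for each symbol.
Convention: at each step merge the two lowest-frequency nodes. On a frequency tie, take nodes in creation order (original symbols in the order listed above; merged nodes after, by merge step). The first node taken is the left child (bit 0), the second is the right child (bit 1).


Huffman tree construction:
Step 1: Merge D(12) + I(20) = 32
Step 2: Merge J(25) + H(26) = 51
Step 3: Merge (D+I)(32) + (J+H)(51) = 83
Read each symbol's code off the tree from the root (left child = 0, right child = 1).

Codes:
  J: 10 (length 2)
  D: 00 (length 2)
  I: 01 (length 2)
  H: 11 (length 2)
Average code length: 166/83 = 2.0000 bits/symbol


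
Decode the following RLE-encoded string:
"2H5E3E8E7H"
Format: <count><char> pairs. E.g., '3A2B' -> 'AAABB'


Expanding each <count><char> pair:
  2H -> 'HH'
  5E -> 'EEEEE'
  3E -> 'EEE'
  8E -> 'EEEEEEEE'
  7H -> 'HHHHHHH'

Decoded = HHEEEEEEEEEEEEEEEEHHHHHHH


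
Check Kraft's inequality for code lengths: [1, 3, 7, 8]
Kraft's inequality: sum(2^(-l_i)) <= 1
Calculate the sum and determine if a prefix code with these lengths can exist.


Sum = 2^(-1) + 2^(-3) + 2^(-7) + 2^(-8)
    = 0.5 + 0.125 + 0.0078125 + 0.00390625
    = 163/256 = 0.63671875
Since 0.63671875 <= 1, Kraft's inequality IS satisfied.
A prefix code with these lengths CAN exist.

Kraft sum = 0.63671875. Satisfied.


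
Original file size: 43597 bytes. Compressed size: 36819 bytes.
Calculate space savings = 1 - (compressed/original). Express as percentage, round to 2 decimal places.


ratio = compressed/original = 36819/43597 = 0.844531
savings = 1 - ratio = 1 - 0.844531 = 0.155469
as a percentage: 0.155469 * 100 = 15.55%

Space savings = 1 - 36819/43597 = 15.55%


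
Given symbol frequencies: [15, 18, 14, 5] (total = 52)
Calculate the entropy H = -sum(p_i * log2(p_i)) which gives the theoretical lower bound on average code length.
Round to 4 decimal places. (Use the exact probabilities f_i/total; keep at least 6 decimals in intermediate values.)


Per-symbol terms -p_i * log2(p_i) with p_i = f_i/52:
  p = 15/52 = 0.288462: log2(p) = -1.793549, -p*log2(p) = 0.517370
  p = 18/52 = 0.346154: log2(p) = -1.530515, -p*log2(p) = 0.529794
  p = 14/52 = 0.269231: log2(p) = -1.893085, -p*log2(p) = 0.509677
  p = 5/52 = 0.096154: log2(p) = -3.378512, -p*log2(p) = 0.324857
H = 0.517370 + 0.529794 + 0.509677 + 0.324857 = 1.881698

H = 1.8817 bits/symbol


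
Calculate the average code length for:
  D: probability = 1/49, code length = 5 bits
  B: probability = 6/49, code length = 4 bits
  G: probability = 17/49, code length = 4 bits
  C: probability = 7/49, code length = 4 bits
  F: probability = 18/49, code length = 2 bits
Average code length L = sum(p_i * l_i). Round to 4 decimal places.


Weighted contributions p_i * l_i:
  D: (1/49) * 5 = 5/49
  B: (6/49) * 4 = 24/49
  G: (17/49) * 4 = 68/49
  C: (7/49) * 4 = 28/49
  F: (18/49) * 2 = 36/49
Sum = (5 + 24 + 68 + 28 + 36)/49 = 161/49

L = 161/49 = 3.2857 bits/symbol


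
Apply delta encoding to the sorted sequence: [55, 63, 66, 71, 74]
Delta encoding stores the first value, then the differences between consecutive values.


First value: 55
Deltas:
  63 - 55 = 8
  66 - 63 = 3
  71 - 66 = 5
  74 - 71 = 3


Delta encoded: [55, 8, 3, 5, 3]


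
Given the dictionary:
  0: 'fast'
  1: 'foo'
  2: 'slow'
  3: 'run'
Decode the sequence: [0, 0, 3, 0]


Look up each index in the dictionary:
  0 -> 'fast'
  0 -> 'fast'
  3 -> 'run'
  0 -> 'fast'

Decoded: "fast fast run fast"


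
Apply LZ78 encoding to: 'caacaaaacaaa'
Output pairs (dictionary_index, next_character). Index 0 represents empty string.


LZ78 encoding steps:
Dictionary: {0: ''}
Step 1: w='' (idx 0), next='c' -> output (0, 'c'), add 'c' as idx 1
Step 2: w='' (idx 0), next='a' -> output (0, 'a'), add 'a' as idx 2
Step 3: w='a' (idx 2), next='c' -> output (2, 'c'), add 'ac' as idx 3
Step 4: w='a' (idx 2), next='a' -> output (2, 'a'), add 'aa' as idx 4
Step 5: w='aa' (idx 4), next='c' -> output (4, 'c'), add 'aac' as idx 5
Step 6: w='aa' (idx 4), next='a' -> output (4, 'a'), add 'aaa' as idx 6


Encoded: [(0, 'c'), (0, 'a'), (2, 'c'), (2, 'a'), (4, 'c'), (4, 'a')]


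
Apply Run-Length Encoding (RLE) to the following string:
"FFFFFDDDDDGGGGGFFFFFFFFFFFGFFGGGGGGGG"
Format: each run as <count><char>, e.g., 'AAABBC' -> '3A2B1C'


Scanning runs left to right:
  i=0: run of 'F' x 5 -> '5F'
  i=5: run of 'D' x 5 -> '5D'
  i=10: run of 'G' x 5 -> '5G'
  i=15: run of 'F' x 11 -> '11F'
  i=26: run of 'G' x 1 -> '1G'
  i=27: run of 'F' x 2 -> '2F'
  i=29: run of 'G' x 8 -> '8G'

RLE = 5F5D5G11F1G2F8G


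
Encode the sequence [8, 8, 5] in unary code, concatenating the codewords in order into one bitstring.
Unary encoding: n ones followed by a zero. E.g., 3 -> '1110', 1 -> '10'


Encode each number as n ones followed by a terminating 0:
  8 -> 111111110 (9 bits)
  8 -> 111111110 (9 bits)
  5 -> 111110 (6 bits)
Total length = 9 + 9 + 6 = 24 bits.

Unary([8, 8, 5]) = 111111110111111110111110 (24 bits)


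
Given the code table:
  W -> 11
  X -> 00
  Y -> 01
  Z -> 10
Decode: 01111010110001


Decoding:
01 -> Y
11 -> W
10 -> Z
10 -> Z
11 -> W
00 -> X
01 -> Y


Result: YWZZWXY


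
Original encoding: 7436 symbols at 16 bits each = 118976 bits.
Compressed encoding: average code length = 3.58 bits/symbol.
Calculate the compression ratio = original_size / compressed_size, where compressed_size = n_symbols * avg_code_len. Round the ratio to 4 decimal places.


original_size = n_symbols * orig_bits = 7436 * 16 = 118976 bits
compressed_size = n_symbols * avg_code_len = 7436 * 3.58 = 26620.88 bits
ratio = original_size / compressed_size = 118976 / 26620.88 = 4.4693

Compression ratio = 4.4693


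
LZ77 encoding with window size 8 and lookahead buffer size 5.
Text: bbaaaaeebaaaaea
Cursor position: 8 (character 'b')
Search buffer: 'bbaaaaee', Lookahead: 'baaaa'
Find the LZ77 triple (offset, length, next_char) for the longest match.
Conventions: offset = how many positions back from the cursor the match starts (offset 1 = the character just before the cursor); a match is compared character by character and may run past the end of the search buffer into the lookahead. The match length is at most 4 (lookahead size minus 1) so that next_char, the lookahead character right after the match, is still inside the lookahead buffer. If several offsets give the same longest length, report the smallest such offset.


Try each offset into the search buffer:
  offset=1 (pos 7, char 'e'): match length 0
  offset=2 (pos 6, char 'e'): match length 0
  offset=3 (pos 5, char 'a'): match length 0
  offset=4 (pos 4, char 'a'): match length 0
  offset=5 (pos 3, char 'a'): match length 0
  offset=6 (pos 2, char 'a'): match length 0
  offset=7 (pos 1, char 'b'): match length 4
  offset=8 (pos 0, char 'b'): match length 1
Longest match has length 4 at offset 7.
next_char = character at position 8 + 4 = 12 -> 'a'

Best match: offset=7, length=4 (matching 'baaa' starting at position 1)
LZ77 triple: (7, 4, 'a')


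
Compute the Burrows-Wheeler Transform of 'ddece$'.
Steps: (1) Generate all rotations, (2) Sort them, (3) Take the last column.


Rotations (sorted):
  0: $ddece -> last char: e
  1: ce$dde -> last char: e
  2: ddece$ -> last char: $
  3: dece$d -> last char: d
  4: e$ddec -> last char: c
  5: ece$dd -> last char: d


BWT = ee$dcd


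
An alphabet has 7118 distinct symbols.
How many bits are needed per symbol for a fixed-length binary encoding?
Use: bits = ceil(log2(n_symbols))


log2(7118) = 12.7973
Bracket: 2^12 = 4096 < 7118 <= 2^13 = 8192
So ceil(log2(7118)) = 13

bits = ceil(log2(7118)) = ceil(12.7973) = 13 bits


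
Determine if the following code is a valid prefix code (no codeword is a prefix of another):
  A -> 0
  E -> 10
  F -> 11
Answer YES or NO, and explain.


Checking each pair (does one codeword prefix another?):
  A='0' vs E='10': no prefix
  A='0' vs F='11': no prefix
  E='10' vs A='0': no prefix
  E='10' vs F='11': no prefix
  F='11' vs A='0': no prefix
  F='11' vs E='10': no prefix
No violation found over all pairs.

YES -- this is a valid prefix code. No codeword is a prefix of any other codeword.


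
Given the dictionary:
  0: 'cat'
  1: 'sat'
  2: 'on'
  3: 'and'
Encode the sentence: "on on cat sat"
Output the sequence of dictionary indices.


Look up each word in the dictionary:
  'on' -> 2
  'on' -> 2
  'cat' -> 0
  'sat' -> 1

Encoded: [2, 2, 0, 1]


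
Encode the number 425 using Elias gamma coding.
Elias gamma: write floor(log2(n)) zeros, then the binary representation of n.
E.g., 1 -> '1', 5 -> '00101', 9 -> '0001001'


num_bits = floor(log2(425)) + 1 = 9
leading_zeros = num_bits - 1 = 8
binary(425) = 110101001

Elias gamma(425) = '00000000' + '110101001' = 00000000110101001 (17 bits)


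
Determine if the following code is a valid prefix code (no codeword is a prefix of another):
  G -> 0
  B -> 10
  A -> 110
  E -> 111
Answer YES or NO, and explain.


Checking each pair (does one codeword prefix another?):
  G='0' vs B='10': no prefix
  G='0' vs A='110': no prefix
  G='0' vs E='111': no prefix
  B='10' vs G='0': no prefix
  B='10' vs A='110': no prefix
  B='10' vs E='111': no prefix
  A='110' vs G='0': no prefix
  A='110' vs B='10': no prefix
  A='110' vs E='111': no prefix
  E='111' vs G='0': no prefix
  E='111' vs B='10': no prefix
  E='111' vs A='110': no prefix
No violation found over all pairs.

YES -- this is a valid prefix code. No codeword is a prefix of any other codeword.


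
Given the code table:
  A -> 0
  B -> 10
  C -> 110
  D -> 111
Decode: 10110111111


Decoding:
10 -> B
110 -> C
111 -> D
111 -> D


Result: BCDD


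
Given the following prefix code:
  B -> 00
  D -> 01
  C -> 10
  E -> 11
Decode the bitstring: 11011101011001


Decoding step by step:
Bits 11 -> E
Bits 01 -> D
Bits 11 -> E
Bits 01 -> D
Bits 01 -> D
Bits 10 -> C
Bits 01 -> D


Decoded message: EDEDDCD


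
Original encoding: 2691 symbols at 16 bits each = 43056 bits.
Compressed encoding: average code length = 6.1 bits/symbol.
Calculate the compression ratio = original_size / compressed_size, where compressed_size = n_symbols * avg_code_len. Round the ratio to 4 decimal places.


original_size = n_symbols * orig_bits = 2691 * 16 = 43056 bits
compressed_size = n_symbols * avg_code_len = 2691 * 6.1 = 16415.1 bits
ratio = original_size / compressed_size = 43056 / 16415.1 = 2.623

Compression ratio = 2.623


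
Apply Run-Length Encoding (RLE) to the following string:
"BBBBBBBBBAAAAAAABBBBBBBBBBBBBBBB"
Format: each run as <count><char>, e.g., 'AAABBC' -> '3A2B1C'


Scanning runs left to right:
  i=0: run of 'B' x 9 -> '9B'
  i=9: run of 'A' x 7 -> '7A'
  i=16: run of 'B' x 16 -> '16B'

RLE = 9B7A16B


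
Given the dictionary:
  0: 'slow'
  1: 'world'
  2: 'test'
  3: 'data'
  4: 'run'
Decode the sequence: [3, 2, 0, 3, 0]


Look up each index in the dictionary:
  3 -> 'data'
  2 -> 'test'
  0 -> 'slow'
  3 -> 'data'
  0 -> 'slow'

Decoded: "data test slow data slow"


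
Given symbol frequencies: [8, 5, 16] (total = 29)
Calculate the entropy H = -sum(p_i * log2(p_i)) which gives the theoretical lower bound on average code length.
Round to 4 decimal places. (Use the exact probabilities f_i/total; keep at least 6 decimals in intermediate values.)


Per-symbol terms -p_i * log2(p_i) with p_i = f_i/29:
  p = 8/29 = 0.275862: log2(p) = -1.857981, -p*log2(p) = 0.512546
  p = 5/29 = 0.172414: log2(p) = -2.536053, -p*log2(p) = 0.437251
  p = 16/29 = 0.551724: log2(p) = -0.857981, -p*log2(p) = 0.473369
H = 0.512546 + 0.437251 + 0.473369 = 1.423166

H = 1.4232 bits/symbol


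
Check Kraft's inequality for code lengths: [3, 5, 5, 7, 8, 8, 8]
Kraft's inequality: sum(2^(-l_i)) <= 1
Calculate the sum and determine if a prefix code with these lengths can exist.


Sum = 2^(-3) + 2^(-5) + 2^(-5) + 2^(-7) + 2^(-8) + 2^(-8) + 2^(-8)
    = 0.125 + 0.03125 + 0.03125 + 0.0078125 + 0.00390625 + 0.00390625 + 0.00390625
    = 53/256 = 0.20703125
Since 0.20703125 <= 1, Kraft's inequality IS satisfied.
A prefix code with these lengths CAN exist.

Kraft sum = 0.20703125. Satisfied.


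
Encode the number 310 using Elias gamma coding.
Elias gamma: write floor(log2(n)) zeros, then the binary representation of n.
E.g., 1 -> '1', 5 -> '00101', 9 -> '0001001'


num_bits = floor(log2(310)) + 1 = 9
leading_zeros = num_bits - 1 = 8
binary(310) = 100110110

Elias gamma(310) = '00000000' + '100110110' = 00000000100110110 (17 bits)


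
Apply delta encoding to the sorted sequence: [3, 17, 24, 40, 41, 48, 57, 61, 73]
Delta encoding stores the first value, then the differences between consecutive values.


First value: 3
Deltas:
  17 - 3 = 14
  24 - 17 = 7
  40 - 24 = 16
  41 - 40 = 1
  48 - 41 = 7
  57 - 48 = 9
  61 - 57 = 4
  73 - 61 = 12


Delta encoded: [3, 14, 7, 16, 1, 7, 9, 4, 12]


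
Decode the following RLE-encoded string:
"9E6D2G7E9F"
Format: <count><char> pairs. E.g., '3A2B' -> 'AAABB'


Expanding each <count><char> pair:
  9E -> 'EEEEEEEEE'
  6D -> 'DDDDDD'
  2G -> 'GG'
  7E -> 'EEEEEEE'
  9F -> 'FFFFFFFFF'

Decoded = EEEEEEEEEDDDDDDGGEEEEEEEFFFFFFFFF


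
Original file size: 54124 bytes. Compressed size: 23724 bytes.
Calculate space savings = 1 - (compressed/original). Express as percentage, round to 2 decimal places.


ratio = compressed/original = 23724/54124 = 0.438327
savings = 1 - ratio = 1 - 0.438327 = 0.561673
as a percentage: 0.561673 * 100 = 56.17%

Space savings = 1 - 23724/54124 = 56.17%


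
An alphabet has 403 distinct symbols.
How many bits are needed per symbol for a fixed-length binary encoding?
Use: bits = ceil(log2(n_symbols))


log2(403) = 8.6546
Bracket: 2^8 = 256 < 403 <= 2^9 = 512
So ceil(log2(403)) = 9

bits = ceil(log2(403)) = ceil(8.6546) = 9 bits


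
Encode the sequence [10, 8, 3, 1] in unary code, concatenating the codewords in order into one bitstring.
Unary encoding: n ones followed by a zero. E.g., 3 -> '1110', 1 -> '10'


Encode each number as n ones followed by a terminating 0:
  10 -> 11111111110 (11 bits)
  8 -> 111111110 (9 bits)
  3 -> 1110 (4 bits)
  1 -> 10 (2 bits)
Total length = 11 + 9 + 4 + 2 = 26 bits.

Unary([10, 8, 3, 1]) = 11111111110111111110111010 (26 bits)


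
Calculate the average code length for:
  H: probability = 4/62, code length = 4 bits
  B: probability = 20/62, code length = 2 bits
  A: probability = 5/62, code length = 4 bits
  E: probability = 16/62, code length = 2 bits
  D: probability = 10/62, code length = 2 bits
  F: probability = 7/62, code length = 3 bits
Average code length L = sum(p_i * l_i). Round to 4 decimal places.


Weighted contributions p_i * l_i:
  H: (4/62) * 4 = 16/62
  B: (20/62) * 2 = 40/62
  A: (5/62) * 4 = 20/62
  E: (16/62) * 2 = 32/62
  D: (10/62) * 2 = 20/62
  F: (7/62) * 3 = 21/62
Sum = (16 + 40 + 20 + 32 + 20 + 21)/62 = 149/62

L = 149/62 = 2.4032 bits/symbol


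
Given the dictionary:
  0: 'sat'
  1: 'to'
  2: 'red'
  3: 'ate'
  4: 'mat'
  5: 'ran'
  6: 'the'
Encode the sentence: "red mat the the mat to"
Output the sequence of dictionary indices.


Look up each word in the dictionary:
  'red' -> 2
  'mat' -> 4
  'the' -> 6
  'the' -> 6
  'mat' -> 4
  'to' -> 1

Encoded: [2, 4, 6, 6, 4, 1]


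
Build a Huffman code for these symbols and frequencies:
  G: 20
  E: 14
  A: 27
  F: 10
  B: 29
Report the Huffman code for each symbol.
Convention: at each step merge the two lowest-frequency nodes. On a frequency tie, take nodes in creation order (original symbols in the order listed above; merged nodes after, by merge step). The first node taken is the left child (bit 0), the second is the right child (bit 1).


Huffman tree construction:
Step 1: Merge F(10) + E(14) = 24
Step 2: Merge G(20) + (F+E)(24) = 44
Step 3: Merge A(27) + B(29) = 56
Step 4: Merge (G+(F+E))(44) + (A+B)(56) = 100
Read each symbol's code off the tree from the root (left child = 0, right child = 1).

Codes:
  G: 00 (length 2)
  E: 011 (length 3)
  A: 10 (length 2)
  F: 010 (length 3)
  B: 11 (length 2)
Average code length: 224/100 = 2.2400 bits/symbol


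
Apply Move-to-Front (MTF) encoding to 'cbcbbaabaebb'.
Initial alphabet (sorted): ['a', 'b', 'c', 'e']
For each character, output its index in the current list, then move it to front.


MTF encoding:
'c': index 2 in ['a', 'b', 'c', 'e'] -> ['c', 'a', 'b', 'e']
'b': index 2 in ['c', 'a', 'b', 'e'] -> ['b', 'c', 'a', 'e']
'c': index 1 in ['b', 'c', 'a', 'e'] -> ['c', 'b', 'a', 'e']
'b': index 1 in ['c', 'b', 'a', 'e'] -> ['b', 'c', 'a', 'e']
'b': index 0 in ['b', 'c', 'a', 'e'] -> ['b', 'c', 'a', 'e']
'a': index 2 in ['b', 'c', 'a', 'e'] -> ['a', 'b', 'c', 'e']
'a': index 0 in ['a', 'b', 'c', 'e'] -> ['a', 'b', 'c', 'e']
'b': index 1 in ['a', 'b', 'c', 'e'] -> ['b', 'a', 'c', 'e']
'a': index 1 in ['b', 'a', 'c', 'e'] -> ['a', 'b', 'c', 'e']
'e': index 3 in ['a', 'b', 'c', 'e'] -> ['e', 'a', 'b', 'c']
'b': index 2 in ['e', 'a', 'b', 'c'] -> ['b', 'e', 'a', 'c']
'b': index 0 in ['b', 'e', 'a', 'c'] -> ['b', 'e', 'a', 'c']


Output: [2, 2, 1, 1, 0, 2, 0, 1, 1, 3, 2, 0]


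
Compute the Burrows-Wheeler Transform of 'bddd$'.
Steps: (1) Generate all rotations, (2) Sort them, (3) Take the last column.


Rotations (sorted):
  0: $bddd -> last char: d
  1: bddd$ -> last char: $
  2: d$bdd -> last char: d
  3: dd$bd -> last char: d
  4: ddd$b -> last char: b


BWT = d$ddb


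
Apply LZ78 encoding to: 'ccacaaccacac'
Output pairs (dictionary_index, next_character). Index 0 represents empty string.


LZ78 encoding steps:
Dictionary: {0: ''}
Step 1: w='' (idx 0), next='c' -> output (0, 'c'), add 'c' as idx 1
Step 2: w='c' (idx 1), next='a' -> output (1, 'a'), add 'ca' as idx 2
Step 3: w='ca' (idx 2), next='a' -> output (2, 'a'), add 'caa' as idx 3
Step 4: w='c' (idx 1), next='c' -> output (1, 'c'), add 'cc' as idx 4
Step 5: w='' (idx 0), next='a' -> output (0, 'a'), add 'a' as idx 5
Step 6: w='ca' (idx 2), next='c' -> output (2, 'c'), add 'cac' as idx 6


Encoded: [(0, 'c'), (1, 'a'), (2, 'a'), (1, 'c'), (0, 'a'), (2, 'c')]


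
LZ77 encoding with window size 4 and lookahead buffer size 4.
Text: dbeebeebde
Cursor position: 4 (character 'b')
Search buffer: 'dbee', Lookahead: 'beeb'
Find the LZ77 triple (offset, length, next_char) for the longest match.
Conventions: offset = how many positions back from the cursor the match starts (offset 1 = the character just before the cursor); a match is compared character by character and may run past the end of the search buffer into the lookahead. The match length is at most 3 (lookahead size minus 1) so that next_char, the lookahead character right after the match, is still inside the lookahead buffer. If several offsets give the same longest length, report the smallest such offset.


Try each offset into the search buffer:
  offset=1 (pos 3, char 'e'): match length 0
  offset=2 (pos 2, char 'e'): match length 0
  offset=3 (pos 1, char 'b'): match length 3
  offset=4 (pos 0, char 'd'): match length 0
Longest match has length 3 at offset 3.
next_char = character at position 4 + 3 = 7 -> 'b'

Best match: offset=3, length=3 (matching 'bee' starting at position 1)
LZ77 triple: (3, 3, 'b')


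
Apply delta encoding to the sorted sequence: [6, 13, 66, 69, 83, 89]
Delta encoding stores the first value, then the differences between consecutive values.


First value: 6
Deltas:
  13 - 6 = 7
  66 - 13 = 53
  69 - 66 = 3
  83 - 69 = 14
  89 - 83 = 6


Delta encoded: [6, 7, 53, 3, 14, 6]


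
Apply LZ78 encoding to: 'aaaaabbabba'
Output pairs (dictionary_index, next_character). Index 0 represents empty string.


LZ78 encoding steps:
Dictionary: {0: ''}
Step 1: w='' (idx 0), next='a' -> output (0, 'a'), add 'a' as idx 1
Step 2: w='a' (idx 1), next='a' -> output (1, 'a'), add 'aa' as idx 2
Step 3: w='aa' (idx 2), next='b' -> output (2, 'b'), add 'aab' as idx 3
Step 4: w='' (idx 0), next='b' -> output (0, 'b'), add 'b' as idx 4
Step 5: w='a' (idx 1), next='b' -> output (1, 'b'), add 'ab' as idx 5
Step 6: w='b' (idx 4), next='a' -> output (4, 'a'), add 'ba' as idx 6


Encoded: [(0, 'a'), (1, 'a'), (2, 'b'), (0, 'b'), (1, 'b'), (4, 'a')]


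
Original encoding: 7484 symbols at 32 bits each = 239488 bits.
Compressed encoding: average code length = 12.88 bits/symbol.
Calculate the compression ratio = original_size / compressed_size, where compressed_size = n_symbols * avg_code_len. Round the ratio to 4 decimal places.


original_size = n_symbols * orig_bits = 7484 * 32 = 239488 bits
compressed_size = n_symbols * avg_code_len = 7484 * 12.88 = 96393.92 bits
ratio = original_size / compressed_size = 239488 / 96393.92 = 2.4845

Compression ratio = 2.4845


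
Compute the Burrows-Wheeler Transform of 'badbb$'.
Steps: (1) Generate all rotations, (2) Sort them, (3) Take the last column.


Rotations (sorted):
  0: $badbb -> last char: b
  1: adbb$b -> last char: b
  2: b$badb -> last char: b
  3: badbb$ -> last char: $
  4: bb$bad -> last char: d
  5: dbb$ba -> last char: a


BWT = bbb$da


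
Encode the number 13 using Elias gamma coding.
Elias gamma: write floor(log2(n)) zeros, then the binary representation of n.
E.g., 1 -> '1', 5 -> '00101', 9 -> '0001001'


num_bits = floor(log2(13)) + 1 = 4
leading_zeros = num_bits - 1 = 3
binary(13) = 1101

Elias gamma(13) = '000' + '1101' = 0001101 (7 bits)


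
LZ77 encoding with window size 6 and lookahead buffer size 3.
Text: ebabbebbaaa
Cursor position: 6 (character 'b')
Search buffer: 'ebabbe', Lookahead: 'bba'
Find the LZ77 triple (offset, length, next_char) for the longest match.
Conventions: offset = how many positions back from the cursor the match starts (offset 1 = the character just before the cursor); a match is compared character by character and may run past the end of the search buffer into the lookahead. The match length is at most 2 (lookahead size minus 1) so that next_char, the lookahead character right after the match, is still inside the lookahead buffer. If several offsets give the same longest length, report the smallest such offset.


Try each offset into the search buffer:
  offset=1 (pos 5, char 'e'): match length 0
  offset=2 (pos 4, char 'b'): match length 1
  offset=3 (pos 3, char 'b'): match length 2
  offset=4 (pos 2, char 'a'): match length 0
  offset=5 (pos 1, char 'b'): match length 1
  offset=6 (pos 0, char 'e'): match length 0
Longest match has length 2 at offset 3.
next_char = character at position 6 + 2 = 8 -> 'a'

Best match: offset=3, length=2 (matching 'bb' starting at position 3)
LZ77 triple: (3, 2, 'a')


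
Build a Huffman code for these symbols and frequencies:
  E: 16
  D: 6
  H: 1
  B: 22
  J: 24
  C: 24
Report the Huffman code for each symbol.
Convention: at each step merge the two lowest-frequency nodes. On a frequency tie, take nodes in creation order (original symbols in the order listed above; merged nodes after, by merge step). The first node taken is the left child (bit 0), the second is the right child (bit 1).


Huffman tree construction:
Step 1: Merge H(1) + D(6) = 7
Step 2: Merge (H+D)(7) + E(16) = 23
Step 3: Merge B(22) + ((H+D)+E)(23) = 45
Step 4: Merge J(24) + C(24) = 48
Step 5: Merge (B+((H+D)+E))(45) + (J+C)(48) = 93
Read each symbol's code off the tree from the root (left child = 0, right child = 1).

Codes:
  E: 011 (length 3)
  D: 0101 (length 4)
  H: 0100 (length 4)
  B: 00 (length 2)
  J: 10 (length 2)
  C: 11 (length 2)
Average code length: 216/93 = 2.3226 bits/symbol


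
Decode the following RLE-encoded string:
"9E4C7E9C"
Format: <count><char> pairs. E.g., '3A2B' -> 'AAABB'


Expanding each <count><char> pair:
  9E -> 'EEEEEEEEE'
  4C -> 'CCCC'
  7E -> 'EEEEEEE'
  9C -> 'CCCCCCCCC'

Decoded = EEEEEEEEECCCCEEEEEEECCCCCCCCC


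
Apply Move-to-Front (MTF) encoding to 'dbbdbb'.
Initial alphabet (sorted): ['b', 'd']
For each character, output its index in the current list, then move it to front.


MTF encoding:
'd': index 1 in ['b', 'd'] -> ['d', 'b']
'b': index 1 in ['d', 'b'] -> ['b', 'd']
'b': index 0 in ['b', 'd'] -> ['b', 'd']
'd': index 1 in ['b', 'd'] -> ['d', 'b']
'b': index 1 in ['d', 'b'] -> ['b', 'd']
'b': index 0 in ['b', 'd'] -> ['b', 'd']


Output: [1, 1, 0, 1, 1, 0]


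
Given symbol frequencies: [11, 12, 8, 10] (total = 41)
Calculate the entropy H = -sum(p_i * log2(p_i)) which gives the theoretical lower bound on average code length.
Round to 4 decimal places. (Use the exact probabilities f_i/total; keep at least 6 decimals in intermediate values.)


Per-symbol terms -p_i * log2(p_i) with p_i = f_i/41:
  p = 11/41 = 0.268293: log2(p) = -1.898120, -p*log2(p) = 0.509252
  p = 12/41 = 0.292683: log2(p) = -1.772590, -p*log2(p) = 0.518807
  p = 8/41 = 0.195122: log2(p) = -2.357552, -p*log2(p) = 0.460010
  p = 10/41 = 0.243902: log2(p) = -2.035624, -p*log2(p) = 0.496494
H = 0.509252 + 0.518807 + 0.460010 + 0.496494 = 1.984563

H = 1.9846 bits/symbol


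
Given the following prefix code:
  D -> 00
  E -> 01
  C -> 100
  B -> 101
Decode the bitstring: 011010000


Decoding step by step:
Bits 01 -> E
Bits 101 -> B
Bits 00 -> D
Bits 00 -> D


Decoded message: EBDD


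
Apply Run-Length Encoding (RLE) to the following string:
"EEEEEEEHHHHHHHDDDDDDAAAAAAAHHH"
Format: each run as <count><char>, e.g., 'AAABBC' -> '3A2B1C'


Scanning runs left to right:
  i=0: run of 'E' x 7 -> '7E'
  i=7: run of 'H' x 7 -> '7H'
  i=14: run of 'D' x 6 -> '6D'
  i=20: run of 'A' x 7 -> '7A'
  i=27: run of 'H' x 3 -> '3H'

RLE = 7E7H6D7A3H


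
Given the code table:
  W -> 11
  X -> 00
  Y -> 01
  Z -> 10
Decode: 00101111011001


Decoding:
00 -> X
10 -> Z
11 -> W
11 -> W
01 -> Y
10 -> Z
01 -> Y


Result: XZWWYZY


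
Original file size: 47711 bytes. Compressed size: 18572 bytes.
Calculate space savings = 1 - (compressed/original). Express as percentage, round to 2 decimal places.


ratio = compressed/original = 18572/47711 = 0.38926
savings = 1 - ratio = 1 - 0.38926 = 0.61074
as a percentage: 0.61074 * 100 = 61.07%

Space savings = 1 - 18572/47711 = 61.07%


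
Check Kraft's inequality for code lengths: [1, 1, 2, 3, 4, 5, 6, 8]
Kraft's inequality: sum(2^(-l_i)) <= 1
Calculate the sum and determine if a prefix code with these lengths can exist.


Sum = 2^(-1) + 2^(-1) + 2^(-2) + 2^(-3) + 2^(-4) + 2^(-5) + 2^(-6) + 2^(-8)
    = 0.5 + 0.5 + 0.25 + 0.125 + 0.0625 + 0.03125 + 0.015625 + 0.00390625
    = 381/256 = 1.48828125
Since 1.48828125 > 1, Kraft's inequality is NOT satisfied.
A prefix code with these lengths CANNOT exist.

Kraft sum = 1.48828125. Not satisfied.


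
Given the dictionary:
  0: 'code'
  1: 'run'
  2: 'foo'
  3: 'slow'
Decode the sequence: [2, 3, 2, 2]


Look up each index in the dictionary:
  2 -> 'foo'
  3 -> 'slow'
  2 -> 'foo'
  2 -> 'foo'

Decoded: "foo slow foo foo"


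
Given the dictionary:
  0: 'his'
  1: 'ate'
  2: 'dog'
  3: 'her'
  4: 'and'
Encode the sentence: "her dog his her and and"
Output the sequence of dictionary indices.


Look up each word in the dictionary:
  'her' -> 3
  'dog' -> 2
  'his' -> 0
  'her' -> 3
  'and' -> 4
  'and' -> 4

Encoded: [3, 2, 0, 3, 4, 4]


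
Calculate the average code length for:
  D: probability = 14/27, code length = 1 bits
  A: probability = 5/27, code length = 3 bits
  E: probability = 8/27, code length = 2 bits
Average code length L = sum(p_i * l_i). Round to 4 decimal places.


Weighted contributions p_i * l_i:
  D: (14/27) * 1 = 14/27
  A: (5/27) * 3 = 15/27
  E: (8/27) * 2 = 16/27
Sum = (14 + 15 + 16)/27 = 45/27

L = 45/27 = 1.6667 bits/symbol


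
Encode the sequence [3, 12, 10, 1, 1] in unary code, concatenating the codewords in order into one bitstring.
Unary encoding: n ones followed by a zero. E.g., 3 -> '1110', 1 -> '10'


Encode each number as n ones followed by a terminating 0:
  3 -> 1110 (4 bits)
  12 -> 1111111111110 (13 bits)
  10 -> 11111111110 (11 bits)
  1 -> 10 (2 bits)
  1 -> 10 (2 bits)
Total length = 4 + 13 + 11 + 2 + 2 = 32 bits.

Unary([3, 12, 10, 1, 1]) = 11101111111111110111111111101010 (32 bits)


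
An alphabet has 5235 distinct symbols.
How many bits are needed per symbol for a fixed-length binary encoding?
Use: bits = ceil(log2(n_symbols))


log2(5235) = 12.354
Bracket: 2^12 = 4096 < 5235 <= 2^13 = 8192
So ceil(log2(5235)) = 13

bits = ceil(log2(5235)) = ceil(12.354) = 13 bits


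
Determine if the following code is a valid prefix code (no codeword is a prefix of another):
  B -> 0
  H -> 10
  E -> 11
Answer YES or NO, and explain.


Checking each pair (does one codeword prefix another?):
  B='0' vs H='10': no prefix
  B='0' vs E='11': no prefix
  H='10' vs B='0': no prefix
  H='10' vs E='11': no prefix
  E='11' vs B='0': no prefix
  E='11' vs H='10': no prefix
No violation found over all pairs.

YES -- this is a valid prefix code. No codeword is a prefix of any other codeword.


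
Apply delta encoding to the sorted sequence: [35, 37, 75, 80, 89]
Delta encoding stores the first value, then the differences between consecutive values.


First value: 35
Deltas:
  37 - 35 = 2
  75 - 37 = 38
  80 - 75 = 5
  89 - 80 = 9


Delta encoded: [35, 2, 38, 5, 9]


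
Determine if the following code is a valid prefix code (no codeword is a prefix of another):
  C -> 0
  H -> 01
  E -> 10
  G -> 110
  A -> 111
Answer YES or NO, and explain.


Checking each pair (does one codeword prefix another?):
  C='0' vs H='01': prefix -- VIOLATION

NO -- this is NOT a valid prefix code. C (0) is a prefix of H (01).


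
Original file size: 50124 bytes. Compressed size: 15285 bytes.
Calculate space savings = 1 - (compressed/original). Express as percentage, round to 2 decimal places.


ratio = compressed/original = 15285/50124 = 0.304944
savings = 1 - ratio = 1 - 0.304944 = 0.695056
as a percentage: 0.695056 * 100 = 69.51%

Space savings = 1 - 15285/50124 = 69.51%


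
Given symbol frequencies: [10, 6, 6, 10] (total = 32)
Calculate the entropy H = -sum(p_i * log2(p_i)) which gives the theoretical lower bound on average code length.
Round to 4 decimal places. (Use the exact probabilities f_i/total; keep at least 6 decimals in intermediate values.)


Per-symbol terms -p_i * log2(p_i) with p_i = f_i/32:
  p = 10/32 = 0.312500: log2(p) = -1.678072, -p*log2(p) = 0.524397
  p = 6/32 = 0.187500: log2(p) = -2.415037, -p*log2(p) = 0.452820
  p = 6/32 = 0.187500: log2(p) = -2.415037, -p*log2(p) = 0.452820
  p = 10/32 = 0.312500: log2(p) = -1.678072, -p*log2(p) = 0.524397
H = 0.524397 + 0.452820 + 0.452820 + 0.524397 = 1.954434

H = 1.9544 bits/symbol


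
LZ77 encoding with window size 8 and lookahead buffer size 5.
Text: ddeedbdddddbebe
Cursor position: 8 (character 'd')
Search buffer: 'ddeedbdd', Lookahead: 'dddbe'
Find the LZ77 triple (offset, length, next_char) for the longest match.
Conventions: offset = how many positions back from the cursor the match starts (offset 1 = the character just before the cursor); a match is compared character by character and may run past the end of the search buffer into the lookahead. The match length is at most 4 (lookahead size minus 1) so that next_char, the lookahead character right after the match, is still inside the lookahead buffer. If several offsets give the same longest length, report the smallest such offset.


Try each offset into the search buffer:
  offset=1 (pos 7, char 'd'): match length 3
  offset=2 (pos 6, char 'd'): match length 3
  offset=3 (pos 5, char 'b'): match length 0
  offset=4 (pos 4, char 'd'): match length 1
  offset=5 (pos 3, char 'e'): match length 0
  offset=6 (pos 2, char 'e'): match length 0
  offset=7 (pos 1, char 'd'): match length 1
  offset=8 (pos 0, char 'd'): match length 2
Longest match has length 3, found at offsets 1, 2; take the smallest, offset 1.
next_char = character at position 8 + 3 = 11 -> 'b'

Best match: offset=1, length=3 (matching 'ddd' starting at position 7)
LZ77 triple: (1, 3, 'b')


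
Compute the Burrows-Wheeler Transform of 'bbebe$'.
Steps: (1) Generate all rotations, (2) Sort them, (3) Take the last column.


Rotations (sorted):
  0: $bbebe -> last char: e
  1: bbebe$ -> last char: $
  2: be$bbe -> last char: e
  3: bebe$b -> last char: b
  4: e$bbeb -> last char: b
  5: ebe$bb -> last char: b


BWT = e$ebbb


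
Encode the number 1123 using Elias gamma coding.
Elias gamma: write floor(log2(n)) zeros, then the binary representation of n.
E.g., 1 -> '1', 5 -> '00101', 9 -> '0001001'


num_bits = floor(log2(1123)) + 1 = 11
leading_zeros = num_bits - 1 = 10
binary(1123) = 10001100011

Elias gamma(1123) = '0000000000' + '10001100011' = 000000000010001100011 (21 bits)


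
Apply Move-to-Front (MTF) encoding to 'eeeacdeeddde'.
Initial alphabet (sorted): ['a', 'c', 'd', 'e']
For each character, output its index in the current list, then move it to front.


MTF encoding:
'e': index 3 in ['a', 'c', 'd', 'e'] -> ['e', 'a', 'c', 'd']
'e': index 0 in ['e', 'a', 'c', 'd'] -> ['e', 'a', 'c', 'd']
'e': index 0 in ['e', 'a', 'c', 'd'] -> ['e', 'a', 'c', 'd']
'a': index 1 in ['e', 'a', 'c', 'd'] -> ['a', 'e', 'c', 'd']
'c': index 2 in ['a', 'e', 'c', 'd'] -> ['c', 'a', 'e', 'd']
'd': index 3 in ['c', 'a', 'e', 'd'] -> ['d', 'c', 'a', 'e']
'e': index 3 in ['d', 'c', 'a', 'e'] -> ['e', 'd', 'c', 'a']
'e': index 0 in ['e', 'd', 'c', 'a'] -> ['e', 'd', 'c', 'a']
'd': index 1 in ['e', 'd', 'c', 'a'] -> ['d', 'e', 'c', 'a']
'd': index 0 in ['d', 'e', 'c', 'a'] -> ['d', 'e', 'c', 'a']
'd': index 0 in ['d', 'e', 'c', 'a'] -> ['d', 'e', 'c', 'a']
'e': index 1 in ['d', 'e', 'c', 'a'] -> ['e', 'd', 'c', 'a']


Output: [3, 0, 0, 1, 2, 3, 3, 0, 1, 0, 0, 1]


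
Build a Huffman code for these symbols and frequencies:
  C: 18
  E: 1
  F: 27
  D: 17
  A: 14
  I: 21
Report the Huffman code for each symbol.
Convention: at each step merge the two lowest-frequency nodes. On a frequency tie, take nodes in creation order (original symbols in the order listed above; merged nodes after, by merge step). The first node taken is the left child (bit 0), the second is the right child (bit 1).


Huffman tree construction:
Step 1: Merge E(1) + A(14) = 15
Step 2: Merge (E+A)(15) + D(17) = 32
Step 3: Merge C(18) + I(21) = 39
Step 4: Merge F(27) + ((E+A)+D)(32) = 59
Step 5: Merge (C+I)(39) + (F+((E+A)+D))(59) = 98
Read each symbol's code off the tree from the root (left child = 0, right child = 1).

Codes:
  C: 00 (length 2)
  E: 1100 (length 4)
  F: 10 (length 2)
  D: 111 (length 3)
  A: 1101 (length 4)
  I: 01 (length 2)
Average code length: 243/98 = 2.4796 bits/symbol


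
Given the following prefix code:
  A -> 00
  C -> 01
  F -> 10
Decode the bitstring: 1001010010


Decoding step by step:
Bits 10 -> F
Bits 01 -> C
Bits 01 -> C
Bits 00 -> A
Bits 10 -> F


Decoded message: FCCAF


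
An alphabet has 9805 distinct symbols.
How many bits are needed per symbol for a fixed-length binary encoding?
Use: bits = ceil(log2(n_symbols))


log2(9805) = 13.2593
Bracket: 2^13 = 8192 < 9805 <= 2^14 = 16384
So ceil(log2(9805)) = 14

bits = ceil(log2(9805)) = ceil(13.2593) = 14 bits


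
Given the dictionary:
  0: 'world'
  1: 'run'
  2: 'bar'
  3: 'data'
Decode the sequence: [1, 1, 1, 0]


Look up each index in the dictionary:
  1 -> 'run'
  1 -> 'run'
  1 -> 'run'
  0 -> 'world'

Decoded: "run run run world"


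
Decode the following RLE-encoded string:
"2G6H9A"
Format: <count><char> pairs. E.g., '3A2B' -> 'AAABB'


Expanding each <count><char> pair:
  2G -> 'GG'
  6H -> 'HHHHHH'
  9A -> 'AAAAAAAAA'

Decoded = GGHHHHHHAAAAAAAAA


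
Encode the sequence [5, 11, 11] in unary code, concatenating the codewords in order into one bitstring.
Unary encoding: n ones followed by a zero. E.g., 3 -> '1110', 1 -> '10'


Encode each number as n ones followed by a terminating 0:
  5 -> 111110 (6 bits)
  11 -> 111111111110 (12 bits)
  11 -> 111111111110 (12 bits)
Total length = 6 + 12 + 12 = 30 bits.

Unary([5, 11, 11]) = 111110111111111110111111111110 (30 bits)


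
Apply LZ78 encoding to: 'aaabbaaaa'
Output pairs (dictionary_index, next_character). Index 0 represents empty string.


LZ78 encoding steps:
Dictionary: {0: ''}
Step 1: w='' (idx 0), next='a' -> output (0, 'a'), add 'a' as idx 1
Step 2: w='a' (idx 1), next='a' -> output (1, 'a'), add 'aa' as idx 2
Step 3: w='' (idx 0), next='b' -> output (0, 'b'), add 'b' as idx 3
Step 4: w='b' (idx 3), next='a' -> output (3, 'a'), add 'ba' as idx 4
Step 5: w='aa' (idx 2), next='a' -> output (2, 'a'), add 'aaa' as idx 5


Encoded: [(0, 'a'), (1, 'a'), (0, 'b'), (3, 'a'), (2, 'a')]


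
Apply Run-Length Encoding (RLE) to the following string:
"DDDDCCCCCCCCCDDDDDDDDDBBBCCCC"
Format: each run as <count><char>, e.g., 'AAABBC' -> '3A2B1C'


Scanning runs left to right:
  i=0: run of 'D' x 4 -> '4D'
  i=4: run of 'C' x 9 -> '9C'
  i=13: run of 'D' x 9 -> '9D'
  i=22: run of 'B' x 3 -> '3B'
  i=25: run of 'C' x 4 -> '4C'

RLE = 4D9C9D3B4C


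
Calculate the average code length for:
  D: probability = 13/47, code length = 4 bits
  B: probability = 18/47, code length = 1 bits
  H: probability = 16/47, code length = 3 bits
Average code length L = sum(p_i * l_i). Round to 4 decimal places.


Weighted contributions p_i * l_i:
  D: (13/47) * 4 = 52/47
  B: (18/47) * 1 = 18/47
  H: (16/47) * 3 = 48/47
Sum = (52 + 18 + 48)/47 = 118/47

L = 118/47 = 2.5106 bits/symbol


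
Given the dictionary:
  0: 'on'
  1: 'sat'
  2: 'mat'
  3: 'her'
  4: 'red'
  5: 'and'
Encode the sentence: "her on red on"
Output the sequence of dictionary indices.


Look up each word in the dictionary:
  'her' -> 3
  'on' -> 0
  'red' -> 4
  'on' -> 0

Encoded: [3, 0, 4, 0]
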